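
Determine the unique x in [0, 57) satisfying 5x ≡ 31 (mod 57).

5⁻¹ ≡ 23 (mod 57) because 5·23 = 115 = 2·57 + 1.
Multiplying both sides by 23: x ≡ 23·31 = 713 ≡ 29 (mod 57).

29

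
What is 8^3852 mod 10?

Last digits of 8^n: 8, 4, 2, 6 (period 4).
3852 mod 4 = 0, so the last digit matches 8^4 = 6.

6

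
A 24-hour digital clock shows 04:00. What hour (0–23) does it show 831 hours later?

831 mod 24 = 15 (since 34·24 = 816).
(4 + 15) mod 24 = 19.

19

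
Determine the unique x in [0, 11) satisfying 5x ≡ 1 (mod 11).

The inverse of 5 mod 11 is 9 (since 5·9 = 45 ≡ 1).
Multiplying both sides by 9: x ≡ 9·1 = 9 ≡ 9 (mod 11).

9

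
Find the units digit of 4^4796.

Powers of 4 mod 10 repeat with period 2: 4, 6.
4796 mod 2 = 0, so the last digit matches 4^2 = 6.

6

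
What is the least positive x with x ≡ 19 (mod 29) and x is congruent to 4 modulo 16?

Since 16·20 ≡ 1 (mod 29), take x = 4 + 16·((19−4)·20 mod 29) = 4 + 16·10 = 164.
Check: 164 mod 29 = 19, 164 mod 16 = 4.

164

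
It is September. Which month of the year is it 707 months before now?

707 mod 12 = 11 (since 58·12 = 696).
September − 11 months → October.

October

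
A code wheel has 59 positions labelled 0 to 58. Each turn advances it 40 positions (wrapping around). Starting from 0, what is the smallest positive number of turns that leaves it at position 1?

31

40·31 = 1240 = 21·59 + 1, so 40⁻¹ ≡ 31 (mod 59).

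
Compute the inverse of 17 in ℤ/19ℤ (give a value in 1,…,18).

17·9 = 153 = 8·19 + 1, so 17⁻¹ ≡ 9 (mod 19).

9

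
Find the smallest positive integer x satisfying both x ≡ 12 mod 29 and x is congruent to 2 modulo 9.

128

x ≡ 2 (mod 9) gives x ∈ {2, 11, 20, 29, 38, 47, 56, 65, …}.
The first of these with x mod 29 = 12 is 128.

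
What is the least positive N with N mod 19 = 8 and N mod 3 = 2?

x ≡ 2 (mod 3) gives x ∈ {2, 5, 8}.
The first of these with x mod 19 = 8 is 8.

8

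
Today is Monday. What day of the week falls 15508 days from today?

Thursday

15508 = 2215·7 + 3, so 15508 mod 7 = 3.
Monday + 3 days → Thursday.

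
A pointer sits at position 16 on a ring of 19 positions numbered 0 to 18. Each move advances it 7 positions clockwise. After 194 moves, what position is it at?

194·7 = 1358.
1358 = 71·19 + 9, so 1358 mod 19 = 9.
(16 + 9) mod 19 = 6.

6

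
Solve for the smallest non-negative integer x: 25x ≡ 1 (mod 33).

4

25⁻¹ ≡ 4 (mod 33) because 25·4 = 100 = 3·33 + 1.
So x ≡ 4·1 = 4 ≡ 4 (mod 33).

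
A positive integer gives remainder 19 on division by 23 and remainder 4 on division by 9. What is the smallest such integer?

x ≡ 4 (mod 9) gives x ∈ {4, 13, 22, 31, 40, 49, 58, 67, …}.
The first of these with x mod 23 = 19 is 157.

157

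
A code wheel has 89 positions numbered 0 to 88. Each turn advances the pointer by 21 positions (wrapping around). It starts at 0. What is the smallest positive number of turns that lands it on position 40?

The inverse of 21 mod 89 is 17 (since 21·17 = 357 ≡ 1).
Multiplying both sides by 17: x ≡ 17·40 = 680 ≡ 57 (mod 89).

57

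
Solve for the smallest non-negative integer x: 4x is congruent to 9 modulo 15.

6

4⁻¹ ≡ 4 (mod 15) because 4·4 = 16 = 1·15 + 1.
Multiplying both sides by 4: x ≡ 4·9 = 36 ≡ 6 (mod 15).
Check: 4·6 = 24 = 1·15 + 9.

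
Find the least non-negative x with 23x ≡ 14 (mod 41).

23⁻¹ ≡ 25 (mod 41) because 23·25 = 575 = 14·41 + 1.
So x ≡ 25·14 = 350 ≡ 22 (mod 41).

22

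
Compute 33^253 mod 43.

By repeated squaring mod 43: 33^1≡33, 33^2≡14, 33^4≡24, 33^8≡17, 33^16≡31, 33^32≡15, 33^64≡10, 33^128≡14.
Since 253 = 1 + 4 + 8 + 16 + 32 + 64 + 128 in binary, 33^253 ≡ 33·24·17·31·15·10·14 ≡ 33 (mod 43).

33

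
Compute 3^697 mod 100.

63

By repeated squaring mod 100: 3^1≡3, 3^2≡9, 3^4≡81, 3^8≡61, 3^16≡21, 3^32≡41, 3^64≡81, 3^128≡61, 3^256≡21, 3^512≡41.
Since 697 = 1 + 8 + 16 + 32 + 128 + 512 in binary, 3^697 ≡ 3·61·21·41·61·41 ≡ 63 (mod 100).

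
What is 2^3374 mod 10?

Last digits of 2^n: 2, 4, 8, 6 (period 4).
3374 leaves remainder 2 on division by 4, so 2^3374 ends in 4.

4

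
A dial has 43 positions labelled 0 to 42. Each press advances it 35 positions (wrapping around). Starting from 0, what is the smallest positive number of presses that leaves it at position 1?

16

35·16 = 560 = 13·43 + 1, so 35⁻¹ ≡ 16 (mod 43).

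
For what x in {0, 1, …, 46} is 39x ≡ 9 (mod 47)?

40

39⁻¹ ≡ 41 (mod 47) because 39·41 = 1599 = 34·47 + 1.
Multiplying both sides by 41: x ≡ 41·9 = 369 ≡ 40 (mod 47).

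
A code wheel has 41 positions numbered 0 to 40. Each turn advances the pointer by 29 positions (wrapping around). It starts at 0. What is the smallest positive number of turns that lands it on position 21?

The inverse of 29 mod 41 is 17 (since 29·17 = 493 ≡ 1).
So x ≡ 17·21 = 357 ≡ 29 (mod 41).

29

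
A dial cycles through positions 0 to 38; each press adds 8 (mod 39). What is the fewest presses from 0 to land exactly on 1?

5

8·5 = 40 = 1·39 + 1, so 8⁻¹ ≡ 5 (mod 39).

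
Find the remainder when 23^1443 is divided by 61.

By repeated squaring mod 61: 23^1≡23, 23^2≡41, 23^4≡34, 23^8≡58, 23^16≡9, 23^32≡20, 23^64≡34, 23^128≡58, 23^256≡9, 23^512≡20, 23^1024≡34.
Since 1443 = 1 + 2 + 32 + 128 + 256 + 1024 in binary, 23^1443 ≡ 23·41·20·58·9·34 ≡ 28 (mod 61).

28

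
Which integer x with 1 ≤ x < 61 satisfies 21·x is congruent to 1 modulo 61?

61 = 2·21 + 19
21 = 1·19 + 2
19 = 9·2 + 1
2 = 2·1 + 0
Back-substituting gives 21·32 ≡ 1 (mod 61).

32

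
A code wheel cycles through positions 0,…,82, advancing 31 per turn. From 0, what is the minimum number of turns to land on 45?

55

31⁻¹ ≡ 75 (mod 83) because 31·75 = 2325 = 28·83 + 1.
So x ≡ 75·45 = 3375 ≡ 55 (mod 83).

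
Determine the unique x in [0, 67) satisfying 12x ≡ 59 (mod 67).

44

The inverse of 12 mod 67 is 28 (since 12·28 = 336 ≡ 1).
Multiplying both sides by 28: x ≡ 28·59 = 1652 ≡ 44 (mod 67).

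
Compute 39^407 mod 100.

79

By repeated squaring mod 100: 39^1≡39, 39^2≡21, 39^4≡41, 39^8≡81, 39^16≡61, 39^32≡21, 39^64≡41, 39^128≡81, 39^256≡61.
Since 407 = 1 + 2 + 4 + 16 + 128 + 256 in binary, 39^407 ≡ 39·21·41·61·81·61 ≡ 79 (mod 100).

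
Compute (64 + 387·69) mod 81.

37

387·69 = 26703.
Dividing 26703 by 81 gives quotient 329 and remainder 54.
(64 + 54) mod 81 = 37.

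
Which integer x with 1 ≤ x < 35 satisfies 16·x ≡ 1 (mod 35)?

35 = 2·16 + 3
16 = 5·3 + 1
3 = 3·1 + 0
Back-substituting gives 16·11 ≡ 1 (mod 35).

11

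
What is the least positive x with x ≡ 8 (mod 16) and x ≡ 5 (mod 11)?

x ≡ 5 (mod 11) gives x ∈ {5, 16, 27, 38, 49, 60, 71, 82, …}.
The first of these with x mod 16 = 8 is 104.

104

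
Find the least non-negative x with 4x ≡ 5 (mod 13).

11

The inverse of 4 mod 13 is 10 (since 4·10 = 40 ≡ 1).
Multiplying both sides by 10: x ≡ 10·5 = 50 ≡ 11 (mod 13).
Check: 4·11 = 44 = 3·13 + 5.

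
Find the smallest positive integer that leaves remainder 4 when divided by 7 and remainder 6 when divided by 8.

46

x ≡ 4 (mod 7) gives x ∈ {4, 11, 18, 25, 32, 39, 46}.
The first of these with x mod 8 = 6 is 46.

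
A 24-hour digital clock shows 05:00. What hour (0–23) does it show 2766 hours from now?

2766 mod 24 = 6 (since 115·24 = 2760).
(5 + 6) mod 24 = 11.

11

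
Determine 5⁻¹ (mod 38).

38 = 7·5 + 3
5 = 1·3 + 2
3 = 1·2 + 1
2 = 2·1 + 0
Back-substituting gives 5·23 ≡ 1 (mod 38).

23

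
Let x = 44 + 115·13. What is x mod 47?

115·13 = 1495.
1495 = 31·47 + 38, so 1495 mod 47 = 38.
(44 + 38) mod 47 = 35.

35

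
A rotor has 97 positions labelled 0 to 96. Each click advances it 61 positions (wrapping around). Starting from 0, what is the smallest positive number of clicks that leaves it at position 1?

35

61·35 = 2135 = 22·97 + 1, so 61⁻¹ ≡ 35 (mod 97).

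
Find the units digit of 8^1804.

Powers of 8 mod 10 repeat with period 4: 8, 4, 2, 6.
1804 leaves remainder 0 on division by 4, so 8^1804 ends in 6.

6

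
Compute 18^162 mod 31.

8

Successive squares of 18 mod 31: 18^1≡18, 18^2≡14, 18^4≡10, 18^8≡7, 18^16≡18, 18^32≡14, 18^64≡10, 18^128≡7.
Since 162 = 2 + 32 + 128 in binary, 18^162 ≡ 14·14·7 ≡ 8 (mod 31).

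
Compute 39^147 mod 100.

Square-and-reduce mod 100: 39^1≡39, 39^2≡21, 39^4≡41, 39^8≡81, 39^16≡61, 39^32≡21, 39^64≡41, 39^128≡81.
147 = 1 + 2 + 16 + 128, so 39^147 ≡ 39·21·61·81 ≡ 79 (mod 100).

79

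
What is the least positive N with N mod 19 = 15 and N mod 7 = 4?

x ≡ 4 (mod 7) gives x ∈ {4, 11, 18, 25, 32, 39, 46, 53}.
The first of these with x mod 19 = 15 is 53.

53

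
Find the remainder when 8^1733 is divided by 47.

2

By repeated squaring mod 47: 8^1≡8, 8^2≡17, 8^4≡7, 8^8≡2, 8^16≡4, 8^32≡16, 8^64≡21, 8^128≡18, 8^256≡42, 8^512≡25, 8^1024≡14.
Since 1733 = 1 + 4 + 64 + 128 + 512 + 1024 in binary, 8^1733 ≡ 8·7·21·18·25·14 ≡ 2 (mod 47).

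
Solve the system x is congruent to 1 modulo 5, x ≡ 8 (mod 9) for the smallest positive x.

x ≡ 1 (mod 5) gives x ∈ {1, 6, 11, 16, 21, 26}.
The first of these with x mod 9 = 8 is 26.

26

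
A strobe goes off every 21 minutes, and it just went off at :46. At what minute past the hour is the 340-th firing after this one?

340·21 = 7140.
7140 − 119·60 = 0, so 7140 ≡ 0 (mod 60).
(46 + 0) mod 60 = 46.

46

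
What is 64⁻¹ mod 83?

48

83 = 1·64 + 19
64 = 3·19 + 7
19 = 2·7 + 5
7 = 1·5 + 2
5 = 2·2 + 1
2 = 2·1 + 0
Back-substituting gives 64·48 ≡ 1 (mod 83).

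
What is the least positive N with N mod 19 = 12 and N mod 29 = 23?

487

x ≡ 12 (mod 19) gives x ∈ {12, 31, 50, 69, 88, 107, 126, 145, …}.
The first of these with x mod 29 = 23 is 487.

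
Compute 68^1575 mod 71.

70

By repeated squaring mod 71: 68^1≡68, 68^2≡9, 68^4≡10, 68^8≡29, 68^16≡60, 68^32≡50, 68^64≡15, 68^128≡12, 68^256≡2, 68^512≡4, 68^1024≡16.
Since 1575 = 1 + 2 + 4 + 32 + 512 + 1024 in binary, 68^1575 ≡ 68·9·10·50·4·16 ≡ 70 (mod 71).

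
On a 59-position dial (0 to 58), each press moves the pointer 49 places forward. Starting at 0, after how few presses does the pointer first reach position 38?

49⁻¹ ≡ 53 (mod 59) because 49·53 = 2597 = 44·59 + 1.
So x ≡ 53·38 = 2014 ≡ 8 (mod 59).

8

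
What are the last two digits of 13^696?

41

Successive squares of 13 mod 100: 13^1≡13, 13^2≡69, 13^4≡61, 13^8≡21, 13^16≡41, 13^32≡81, 13^64≡61, 13^128≡21, 13^256≡41, 13^512≡81.
696 = 8 + 16 + 32 + 128 + 512, so 13^696 ≡ 21·41·81·21·81 ≡ 41 (mod 100).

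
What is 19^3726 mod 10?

Powers of 9 mod 10 repeat with period 2: 9, 1.
3726 mod 2 = 0, so the last digit matches 9^2 = 1.

1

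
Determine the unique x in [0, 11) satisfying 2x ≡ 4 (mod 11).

2⁻¹ ≡ 6 (mod 11) because 2·6 = 12 = 1·11 + 1.
So x ≡ 6·4 = 24 ≡ 2 (mod 11).
Check: 2·2 = 4 = 0·11 + 4.

2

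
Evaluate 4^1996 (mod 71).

4

Square-and-reduce mod 71: 4^1≡4, 4^2≡16, 4^4≡43, 4^8≡3, 4^16≡9, 4^32≡10, 4^64≡29, 4^128≡60, 4^256≡50, 4^512≡15, 4^1024≡12.
Since 1996 = 4 + 8 + 64 + 128 + 256 + 512 + 1024 in binary, 4^1996 ≡ 43·3·29·60·50·15·12 ≡ 4 (mod 71).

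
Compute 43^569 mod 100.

By repeated squaring mod 100: 43^1≡43, 43^2≡49, 43^4≡1, 43^8≡1, 43^16≡1, 43^32≡1, 43^64≡1, 43^128≡1, 43^256≡1, 43^512≡1.
Since 569 = 1 + 8 + 16 + 32 + 512 in binary, 43^569 ≡ 43·1·1·1·1 ≡ 43 (mod 100).

43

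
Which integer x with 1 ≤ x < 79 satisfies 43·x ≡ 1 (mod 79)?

68

43·68 = 2924 = 37·79 + 1, so 43⁻¹ ≡ 68 (mod 79).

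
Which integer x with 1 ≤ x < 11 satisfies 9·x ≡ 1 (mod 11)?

5

11 = 1·9 + 2
9 = 4·2 + 1
2 = 2·1 + 0
Back-substituting gives 9·5 ≡ 1 (mod 11).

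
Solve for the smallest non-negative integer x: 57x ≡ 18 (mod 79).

57⁻¹ ≡ 61 (mod 79) because 57·61 = 3477 = 44·79 + 1.
Multiplying both sides by 61: x ≡ 61·18 = 1098 ≡ 71 (mod 79).
Check: 57·71 = 4047 = 51·79 + 18.

71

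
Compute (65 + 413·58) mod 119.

413·58 = 23954.
23954 mod 119 = 35 (since 201·119 = 23919).
(65 + 35) mod 119 = 100.

100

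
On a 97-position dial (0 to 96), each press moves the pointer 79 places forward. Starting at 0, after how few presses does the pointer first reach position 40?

The inverse of 79 mod 97 is 70 (since 79·70 = 5530 ≡ 1).
Multiplying both sides by 70: x ≡ 70·40 = 2800 ≡ 84 (mod 97).
Check: 79·84 = 6636 = 68·97 + 40.

84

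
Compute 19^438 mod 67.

14

Square-and-reduce mod 67: 19^1≡19, 19^2≡26, 19^4≡6, 19^8≡36, 19^16≡23, 19^32≡60, 19^64≡49, 19^128≡56, 19^256≡54.
438 = 2 + 4 + 16 + 32 + 128 + 256, so 19^438 ≡ 26·6·23·60·56·54 ≡ 14 (mod 67).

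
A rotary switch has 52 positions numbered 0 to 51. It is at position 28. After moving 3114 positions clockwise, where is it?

Dividing 3114 by 52 gives quotient 59 and remainder 46.
(28 + 46) mod 52 = 22.

22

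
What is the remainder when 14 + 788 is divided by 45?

788 mod 45 = 23 (since 17·45 = 765).
(14 + 23) mod 45 = 37.

37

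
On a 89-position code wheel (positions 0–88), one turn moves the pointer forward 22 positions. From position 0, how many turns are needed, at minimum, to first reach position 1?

85

22·85 = 1870 = 21·89 + 1, so 22⁻¹ ≡ 85 (mod 89).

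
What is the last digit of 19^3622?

Powers of 9 mod 10 repeat with period 2: 9, 1.
3622 leaves remainder 0 on division by 2, so 19^3622 ends in 1.

1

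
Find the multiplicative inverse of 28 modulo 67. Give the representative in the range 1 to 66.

28·12 = 336 = 5·67 + 1, so 28⁻¹ ≡ 12 (mod 67).

12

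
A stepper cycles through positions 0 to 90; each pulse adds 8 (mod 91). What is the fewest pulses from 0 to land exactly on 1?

57

8·57 = 456 = 5·91 + 1, so 8⁻¹ ≡ 57 (mod 91).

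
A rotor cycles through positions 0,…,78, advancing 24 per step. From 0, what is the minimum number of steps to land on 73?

59

The inverse of 24 mod 79 is 56 (since 24·56 = 1344 ≡ 1).
Multiplying both sides by 56: x ≡ 56·73 = 4088 ≡ 59 (mod 79).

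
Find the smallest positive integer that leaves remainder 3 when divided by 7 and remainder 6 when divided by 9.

24

Since 9·4 ≡ 1 (mod 7), take x = 6 + 9·((3−6)·4 mod 7) = 6 + 9·2 = 24.
Check: 24 mod 7 = 3, 24 mod 9 = 6.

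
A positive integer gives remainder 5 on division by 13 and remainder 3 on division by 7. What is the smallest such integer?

31

x ≡ 3 (mod 7) gives x ∈ {3, 10, 17, 24, 31}.
The first of these with x mod 13 = 5 is 31.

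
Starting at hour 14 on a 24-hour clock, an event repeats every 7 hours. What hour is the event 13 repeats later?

9

13·7 = 91.
Dividing 91 by 24 gives quotient 3 and remainder 19.
(14 + 19) mod 24 = 9.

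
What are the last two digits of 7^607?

Successive squares of 7 mod 100: 7^1≡7, 7^2≡49, 7^4≡1, 7^8≡1, 7^16≡1, 7^32≡1, 7^64≡1, 7^128≡1, 7^256≡1, 7^512≡1.
Since 607 = 1 + 2 + 4 + 8 + 16 + 64 + 512 in binary, 7^607 ≡ 7·49·1·1·1·1·1 ≡ 43 (mod 100).

43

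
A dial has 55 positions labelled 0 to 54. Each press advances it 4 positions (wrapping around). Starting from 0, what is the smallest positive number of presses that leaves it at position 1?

4·14 = 56 = 1·55 + 1, so 4⁻¹ ≡ 14 (mod 55).

14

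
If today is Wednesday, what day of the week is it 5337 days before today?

5337 = 762·7 + 3, so 5337 mod 7 = 3.
Wednesday − 3 days → Sunday.

Sunday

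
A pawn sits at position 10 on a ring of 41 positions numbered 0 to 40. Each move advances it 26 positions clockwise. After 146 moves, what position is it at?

34

146·26 = 3796.
Dividing 3796 by 41 gives quotient 92 and remainder 24.
(10 + 24) mod 41 = 34.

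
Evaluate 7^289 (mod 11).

8

Successive squares of 7 mod 11: 7^1≡7, 7^2≡5, 7^4≡3, 7^8≡9, 7^16≡4, 7^32≡5, 7^64≡3, 7^128≡9, 7^256≡4.
289 = 1 + 32 + 256, so 7^289 ≡ 7·5·4 ≡ 8 (mod 11).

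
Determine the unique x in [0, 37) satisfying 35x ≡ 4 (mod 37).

35

35⁻¹ ≡ 18 (mod 37) because 35·18 = 630 = 17·37 + 1.
Multiplying both sides by 18: x ≡ 18·4 = 72 ≡ 35 (mod 37).
Check: 35·35 = 1225 = 33·37 + 4.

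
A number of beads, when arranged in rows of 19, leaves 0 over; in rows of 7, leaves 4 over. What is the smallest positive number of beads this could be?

95

x ≡ 4 (mod 7) gives x ∈ {4, 11, 18, 25, 32, 39, 46, 53, …}.
The first of these with x mod 19 = 0 is 95.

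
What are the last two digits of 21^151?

Successive squares of 21 mod 100: 21^1≡21, 21^2≡41, 21^4≡81, 21^8≡61, 21^16≡21, 21^32≡41, 21^64≡81, 21^128≡61.
Since 151 = 1 + 2 + 4 + 16 + 128 in binary, 21^151 ≡ 21·41·81·21·61 ≡ 21 (mod 100).

21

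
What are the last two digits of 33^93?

13

By repeated squaring mod 100: 33^1≡33, 33^2≡89, 33^4≡21, 33^8≡41, 33^16≡81, 33^32≡61, 33^64≡21.
Since 93 = 1 + 4 + 8 + 16 + 64 in binary, 33^93 ≡ 33·21·41·81·21 ≡ 13 (mod 100).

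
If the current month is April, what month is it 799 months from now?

Dividing 799 by 12 gives quotient 66 and remainder 7.
April + 7 months → November.

November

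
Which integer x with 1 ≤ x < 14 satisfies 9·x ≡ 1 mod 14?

11

9·11 = 99 = 7·14 + 1, so 9⁻¹ ≡ 11 (mod 14).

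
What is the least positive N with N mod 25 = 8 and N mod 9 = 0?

108

x ≡ 0 (mod 9) gives x ∈ {0, 9, 18, 27, 36, 45, 54, 63, …}.
The first of these with x mod 25 = 8 is 108.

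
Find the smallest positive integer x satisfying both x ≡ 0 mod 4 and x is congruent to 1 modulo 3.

4

x ≡ 1 (mod 3) gives x ∈ {1, 4}.
The first of these with x mod 4 = 0 is 4.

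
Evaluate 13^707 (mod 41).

15

Successive squares of 13 mod 41: 13^1≡13, 13^2≡5, 13^4≡25, 13^8≡10, 13^16≡18, 13^32≡37, 13^64≡16, 13^128≡10, 13^256≡18, 13^512≡37.
Since 707 = 1 + 2 + 64 + 128 + 512 in binary, 13^707 ≡ 13·5·16·10·37 ≡ 15 (mod 41).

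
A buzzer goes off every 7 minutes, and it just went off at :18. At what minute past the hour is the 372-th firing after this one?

42

372·7 = 2604.
2604 − 43·60 = 24, so 2604 ≡ 24 (mod 60).
(18 + 24) mod 60 = 42.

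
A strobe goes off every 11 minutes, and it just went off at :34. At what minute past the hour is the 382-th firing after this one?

36

382·11 = 4202.
4202 = 70·60 + 2, so 4202 mod 60 = 2.
(34 + 2) mod 60 = 36.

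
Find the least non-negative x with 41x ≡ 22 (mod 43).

The inverse of 41 mod 43 is 21 (since 41·21 = 861 ≡ 1).
Multiplying both sides by 21: x ≡ 21·22 = 462 ≡ 32 (mod 43).

32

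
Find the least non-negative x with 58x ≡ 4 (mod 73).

The inverse of 58 mod 73 is 34 (since 58·34 = 1972 ≡ 1).
So x ≡ 34·4 = 136 ≡ 63 (mod 73).
Check: 58·63 = 3654 = 50·73 + 4.

63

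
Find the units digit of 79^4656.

1

The units digit of 79^n cycles with period 2: 9, 1, …
4656 leaves remainder 0 on division by 2, so 79^4656 ends in 1.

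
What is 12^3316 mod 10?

6

Powers of 2 mod 10 repeat with period 4: 2, 4, 8, 6.
3316 mod 4 = 0, so the last digit matches 2^4 = 6.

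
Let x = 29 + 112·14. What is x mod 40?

112·14 = 1568.
Dividing 1568 by 40 gives quotient 39 and remainder 8.
(29 + 8) mod 40 = 37.

37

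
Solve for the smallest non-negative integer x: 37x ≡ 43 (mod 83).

55

The inverse of 37 mod 83 is 9 (since 37·9 = 333 ≡ 1).
So x ≡ 9·43 = 387 ≡ 55 (mod 83).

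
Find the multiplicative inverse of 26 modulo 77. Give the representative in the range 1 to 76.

3

26·3 = 78 = 1·77 + 1, so 26⁻¹ ≡ 3 (mod 77).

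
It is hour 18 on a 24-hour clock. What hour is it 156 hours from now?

6

156 mod 24 = 12 (since 6·24 = 144).
(18 + 12) mod 24 = 6.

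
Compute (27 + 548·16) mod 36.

548·16 = 8768.
Dividing 8768 by 36 gives quotient 243 and remainder 20.
(27 + 20) mod 36 = 11.

11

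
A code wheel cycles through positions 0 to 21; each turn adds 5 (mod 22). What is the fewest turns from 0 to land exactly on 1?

22 = 4·5 + 2
5 = 2·2 + 1
2 = 2·1 + 0
Back-substituting gives 5·9 ≡ 1 (mod 22).

9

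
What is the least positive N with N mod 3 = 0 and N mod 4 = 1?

x ≡ 0 (mod 3) gives x ∈ {0, 3, 6, 9}.
The first of these with x mod 4 = 1 is 9.

9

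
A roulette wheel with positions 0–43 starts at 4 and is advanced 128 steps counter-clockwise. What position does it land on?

128 mod 44 = 40 (since 2·44 = 88).
(4 − 40) mod 44 = 8.

8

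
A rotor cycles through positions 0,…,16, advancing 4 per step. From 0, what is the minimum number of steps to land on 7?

6

The inverse of 4 mod 17 is 13 (since 4·13 = 52 ≡ 1).
So x ≡ 13·7 = 91 ≡ 6 (mod 17).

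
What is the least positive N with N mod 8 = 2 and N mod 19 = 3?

Since 19·3 ≡ 1 (mod 8), take x = 3 + 19·((2−3)·3 mod 8) = 3 + 19·5 = 98.
Check: 98 mod 8 = 2, 98 mod 19 = 3.

98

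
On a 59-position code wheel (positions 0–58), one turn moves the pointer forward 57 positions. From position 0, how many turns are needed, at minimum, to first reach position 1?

59 = 1·57 + 2
57 = 28·2 + 1
2 = 2·1 + 0
Back-substituting gives 57·29 ≡ 1 (mod 59).

29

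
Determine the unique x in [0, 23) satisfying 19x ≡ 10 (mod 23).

19⁻¹ ≡ 17 (mod 23) because 19·17 = 323 = 14·23 + 1.
Multiplying both sides by 17: x ≡ 17·10 = 170 ≡ 9 (mod 23).
Check: 19·9 = 171 = 7·23 + 10.

9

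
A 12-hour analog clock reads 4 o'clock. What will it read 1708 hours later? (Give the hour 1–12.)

1708 mod 12 = 4 (since 142·12 = 1704).
4 + 4 → 8 on a 12-hour dial.

8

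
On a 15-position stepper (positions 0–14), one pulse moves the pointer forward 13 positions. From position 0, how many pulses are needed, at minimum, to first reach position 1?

7

13·7 = 91 = 6·15 + 1, so 13⁻¹ ≡ 7 (mod 15).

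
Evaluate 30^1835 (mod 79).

48

Successive squares of 30 mod 79: 30^1≡30, 30^2≡31, 30^4≡13, 30^8≡11, 30^16≡42, 30^32≡26, 30^64≡44, 30^128≡40, 30^256≡20, 30^512≡5, 30^1024≡25.
1835 = 1 + 2 + 8 + 32 + 256 + 512 + 1024, so 30^1835 ≡ 30·31·11·26·20·5·25 ≡ 48 (mod 79).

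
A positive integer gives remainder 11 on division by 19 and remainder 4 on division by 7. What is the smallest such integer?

x ≡ 4 (mod 7) gives x ∈ {4, 11}.
The first of these with x mod 19 = 11 is 11.

11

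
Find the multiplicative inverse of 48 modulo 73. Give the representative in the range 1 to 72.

35

73 = 1·48 + 25
48 = 1·25 + 23
25 = 1·23 + 2
23 = 11·2 + 1
2 = 2·1 + 0
Back-substituting gives 48·35 ≡ 1 (mod 73).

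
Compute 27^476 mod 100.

Square-and-reduce mod 100: 27^1≡27, 27^2≡29, 27^4≡41, 27^8≡81, 27^16≡61, 27^32≡21, 27^64≡41, 27^128≡81, 27^256≡61.
Since 476 = 4 + 8 + 16 + 64 + 128 + 256 in binary, 27^476 ≡ 41·81·61·41·81·61 ≡ 61 (mod 100).

61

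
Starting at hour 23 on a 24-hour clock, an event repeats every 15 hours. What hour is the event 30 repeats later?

30·15 = 450.
450 = 18·24 + 18, so 450 mod 24 = 18.
(23 + 18) mod 24 = 17.

17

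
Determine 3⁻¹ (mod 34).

3·23 = 69 = 2·34 + 1, so 3⁻¹ ≡ 23 (mod 34).

23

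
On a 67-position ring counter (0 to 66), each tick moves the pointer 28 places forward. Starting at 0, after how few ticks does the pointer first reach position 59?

The inverse of 28 mod 67 is 12 (since 28·12 = 336 ≡ 1).
So x ≡ 12·59 = 708 ≡ 38 (mod 67).

38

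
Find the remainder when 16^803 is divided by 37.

34

Successive squares of 16 mod 37: 16^1≡16, 16^2≡34, 16^4≡9, 16^8≡7, 16^16≡12, 16^32≡33, 16^64≡16, 16^128≡34, 16^256≡9, 16^512≡7.
803 = 1 + 2 + 32 + 256 + 512, so 16^803 ≡ 16·34·33·9·7 ≡ 34 (mod 37).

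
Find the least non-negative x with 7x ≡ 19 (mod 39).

25

The inverse of 7 mod 39 is 28 (since 7·28 = 196 ≡ 1).
Multiplying both sides by 28: x ≡ 28·19 = 532 ≡ 25 (mod 39).
Check: 7·25 = 175 = 4·39 + 19.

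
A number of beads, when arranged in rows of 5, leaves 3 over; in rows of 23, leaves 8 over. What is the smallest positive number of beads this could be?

x ≡ 3 (mod 5) gives x ∈ {3, 8}.
The first of these with x mod 23 = 8 is 8.

8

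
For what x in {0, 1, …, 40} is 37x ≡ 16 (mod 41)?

37

37⁻¹ ≡ 10 (mod 41) because 37·10 = 370 = 9·41 + 1.
Multiplying both sides by 10: x ≡ 10·16 = 160 ≡ 37 (mod 41).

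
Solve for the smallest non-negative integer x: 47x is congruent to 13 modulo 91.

39

47⁻¹ ≡ 31 (mod 91) because 47·31 = 1457 = 16·91 + 1.
Multiplying both sides by 31: x ≡ 31·13 = 403 ≡ 39 (mod 91).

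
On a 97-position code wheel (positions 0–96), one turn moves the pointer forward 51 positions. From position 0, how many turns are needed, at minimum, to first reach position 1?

97 = 1·51 + 46
51 = 1·46 + 5
46 = 9·5 + 1
5 = 5·1 + 0
Back-substituting gives 51·78 ≡ 1 (mod 97).

78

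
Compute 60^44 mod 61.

Successive squares of 60 mod 61: 60^1≡60, 60^2≡1, 60^4≡1, 60^8≡1, 60^16≡1, 60^32≡1.
Since 44 = 4 + 8 + 32 in binary, 60^44 ≡ 1·1·1 ≡ 1 (mod 61).

1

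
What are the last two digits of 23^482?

29

Successive squares of 23 mod 100: 23^1≡23, 23^2≡29, 23^4≡41, 23^8≡81, 23^16≡61, 23^32≡21, 23^64≡41, 23^128≡81, 23^256≡61.
Since 482 = 2 + 32 + 64 + 128 + 256 in binary, 23^482 ≡ 29·21·41·81·61 ≡ 29 (mod 100).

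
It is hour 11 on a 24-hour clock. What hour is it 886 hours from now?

886 mod 24 = 22 (since 36·24 = 864).
(11 + 22) mod 24 = 9.

9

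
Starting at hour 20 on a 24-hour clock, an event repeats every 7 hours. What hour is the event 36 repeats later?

36·7 = 252.
252 mod 24 = 12 (since 10·24 = 240).
(20 + 12) mod 24 = 8.

8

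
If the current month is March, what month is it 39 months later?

Dividing 39 by 12 gives quotient 3 and remainder 3.
March + 3 months → June.

June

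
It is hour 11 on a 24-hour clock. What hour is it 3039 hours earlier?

3039 mod 24 = 15 (since 126·24 = 3024).
(11 − 15) mod 24 = 20.

20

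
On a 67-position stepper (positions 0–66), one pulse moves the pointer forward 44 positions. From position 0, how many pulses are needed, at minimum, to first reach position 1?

32

44·32 = 1408 = 21·67 + 1, so 44⁻¹ ≡ 32 (mod 67).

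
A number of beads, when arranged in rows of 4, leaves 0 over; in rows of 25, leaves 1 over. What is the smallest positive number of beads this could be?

Since 25·1 ≡ 1 (mod 4), take x = 1 + 25·((0−1)·1 mod 4) = 1 + 25·3 = 76.
Check: 76 mod 4 = 0, 76 mod 25 = 1.

76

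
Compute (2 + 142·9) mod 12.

8

142·9 = 1278.
Dividing 1278 by 12 gives quotient 106 and remainder 6.
(2 + 6) mod 12 = 8.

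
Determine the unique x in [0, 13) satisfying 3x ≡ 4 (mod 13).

10

The inverse of 3 mod 13 is 9 (since 3·9 = 27 ≡ 1).
So x ≡ 9·4 = 36 ≡ 10 (mod 13).
Check: 3·10 = 30 = 2·13 + 4.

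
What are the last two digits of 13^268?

By repeated squaring mod 100: 13^1≡13, 13^2≡69, 13^4≡61, 13^8≡21, 13^16≡41, 13^32≡81, 13^64≡61, 13^128≡21, 13^256≡41.
268 = 4 + 8 + 256, so 13^268 ≡ 61·21·41 ≡ 21 (mod 100).

21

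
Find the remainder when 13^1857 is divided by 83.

18

By repeated squaring mod 83: 13^1≡13, 13^2≡3, 13^4≡9, 13^8≡81, 13^16≡4, 13^32≡16, 13^64≡7, 13^128≡49, 13^256≡77, 13^512≡36, 13^1024≡51.
1857 = 1 + 64 + 256 + 512 + 1024, so 13^1857 ≡ 13·7·77·36·51 ≡ 18 (mod 83).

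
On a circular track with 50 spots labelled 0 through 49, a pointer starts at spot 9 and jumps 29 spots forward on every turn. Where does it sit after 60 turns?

60·29 = 1740.
1740 mod 50 = 40 (since 34·50 = 1700).
(9 + 40) mod 50 = 49.

49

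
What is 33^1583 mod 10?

Last digits of 3^n: 3, 9, 7, 1 (period 4).
1583 mod 4 = 3, so the last digit matches 3^3 = 7.

7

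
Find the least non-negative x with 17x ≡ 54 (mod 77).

17⁻¹ ≡ 68 (mod 77) because 17·68 = 1156 = 15·77 + 1.
So x ≡ 68·54 = 3672 ≡ 53 (mod 77).
Check: 17·53 = 901 = 11·77 + 54.

53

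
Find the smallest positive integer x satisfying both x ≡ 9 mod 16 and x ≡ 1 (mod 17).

x ≡ 9 (mod 16) gives x ∈ {9, 25, 41, 57, 73, 89, 105, 121, …}.
The first of these with x mod 17 = 1 is 137.

137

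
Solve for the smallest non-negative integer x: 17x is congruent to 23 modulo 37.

34

17⁻¹ ≡ 24 (mod 37) because 17·24 = 408 = 11·37 + 1.
Multiplying both sides by 24: x ≡ 24·23 = 552 ≡ 34 (mod 37).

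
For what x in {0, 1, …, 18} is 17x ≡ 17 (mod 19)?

17⁻¹ ≡ 9 (mod 19) because 17·9 = 153 = 8·19 + 1.
So x ≡ 9·17 = 153 ≡ 1 (mod 19).

1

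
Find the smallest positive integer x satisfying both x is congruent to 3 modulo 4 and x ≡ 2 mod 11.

35

Since 11·3 ≡ 1 (mod 4), take x = 2 + 11·((3−2)·3 mod 4) = 2 + 11·3 = 35.
Check: 35 mod 4 = 3, 35 mod 11 = 2.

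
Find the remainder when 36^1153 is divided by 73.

Square-and-reduce mod 73: 36^1≡36, 36^2≡55, 36^4≡32, 36^8≡2, 36^16≡4, 36^32≡16, 36^64≡37, 36^128≡55, 36^256≡32, 36^512≡2, 36^1024≡4.
Since 1153 = 1 + 128 + 1024 in binary, 36^1153 ≡ 36·55·4 ≡ 36 (mod 73).

36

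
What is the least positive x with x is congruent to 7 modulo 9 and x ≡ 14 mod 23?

106

x ≡ 7 (mod 9) gives x ∈ {7, 16, 25, 34, 43, 52, 61, 70, …}.
The first of these with x mod 23 = 14 is 106.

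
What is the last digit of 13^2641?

3

Powers of 3 mod 10 repeat with period 4: 3, 9, 7, 1.
2641 mod 4 = 1, so the last digit matches 3^1 = 3.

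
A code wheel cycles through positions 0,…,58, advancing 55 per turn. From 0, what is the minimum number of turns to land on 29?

37

The inverse of 55 mod 59 is 44 (since 55·44 = 2420 ≡ 1).
So x ≡ 44·29 = 1276 ≡ 37 (mod 59).
Check: 55·37 = 2035 = 34·59 + 29.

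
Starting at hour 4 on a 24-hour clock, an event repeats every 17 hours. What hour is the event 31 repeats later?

31·17 = 527.
527 mod 24 = 23 (since 21·24 = 504).
(4 + 23) mod 24 = 3.

3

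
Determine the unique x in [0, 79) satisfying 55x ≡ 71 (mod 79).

53

The inverse of 55 mod 79 is 23 (since 55·23 = 1265 ≡ 1).
Multiplying both sides by 23: x ≡ 23·71 = 1633 ≡ 53 (mod 79).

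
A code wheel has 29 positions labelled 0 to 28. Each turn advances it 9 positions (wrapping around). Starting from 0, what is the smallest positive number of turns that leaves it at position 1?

29 = 3·9 + 2
9 = 4·2 + 1
2 = 2·1 + 0
Back-substituting gives 9·13 ≡ 1 (mod 29).

13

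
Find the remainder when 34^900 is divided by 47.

12

By repeated squaring mod 47: 34^1≡34, 34^2≡28, 34^4≡32, 34^8≡37, 34^16≡6, 34^32≡36, 34^64≡27, 34^128≡24, 34^256≡12, 34^512≡3.
900 = 4 + 128 + 256 + 512, so 34^900 ≡ 32·24·12·3 ≡ 12 (mod 47).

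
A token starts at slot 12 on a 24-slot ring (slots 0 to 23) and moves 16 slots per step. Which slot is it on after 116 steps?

116·16 = 1856.
Dividing 1856 by 24 gives quotient 77 and remainder 8.
(12 + 8) mod 24 = 20.

20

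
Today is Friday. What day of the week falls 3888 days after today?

Monday

Dividing 3888 by 7 gives quotient 555 and remainder 3.
Friday + 3 days → Monday.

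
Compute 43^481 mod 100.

43

Square-and-reduce mod 100: 43^1≡43, 43^2≡49, 43^4≡1, 43^8≡1, 43^16≡1, 43^32≡1, 43^64≡1, 43^128≡1, 43^256≡1.
Since 481 = 1 + 32 + 64 + 128 + 256 in binary, 43^481 ≡ 43·1·1·1·1 ≡ 43 (mod 100).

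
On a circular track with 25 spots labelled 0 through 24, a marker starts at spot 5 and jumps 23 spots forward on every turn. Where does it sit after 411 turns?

8

411·23 = 9453.
Dividing 9453 by 25 gives quotient 378 and remainder 3.
(5 + 3) mod 25 = 8.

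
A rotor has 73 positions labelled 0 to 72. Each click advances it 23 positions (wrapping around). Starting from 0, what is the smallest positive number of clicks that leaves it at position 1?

54

73 = 3·23 + 4
23 = 5·4 + 3
4 = 1·3 + 1
3 = 3·1 + 0
Back-substituting gives 23·54 ≡ 1 (mod 73).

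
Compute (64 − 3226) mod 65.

23

Dividing 3226 by 65 gives quotient 49 and remainder 41.
(64 − 41) mod 65 = 23.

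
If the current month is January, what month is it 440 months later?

September

440 mod 12 = 8 (since 36·12 = 432).
January + 8 months → September.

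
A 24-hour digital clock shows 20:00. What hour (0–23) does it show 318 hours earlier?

14

Dividing 318 by 24 gives quotient 13 and remainder 6.
(20 − 6) mod 24 = 14.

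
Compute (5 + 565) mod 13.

Dividing 565 by 13 gives quotient 43 and remainder 6.
(5 + 6) mod 13 = 11.

11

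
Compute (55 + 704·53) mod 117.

704·53 = 37312.
Dividing 37312 by 117 gives quotient 318 and remainder 106.
(55 + 106) mod 117 = 44.

44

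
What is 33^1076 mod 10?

Powers of 3 mod 10 repeat with period 4: 3, 9, 7, 1.
1076 leaves remainder 0 on division by 4, so 33^1076 ends in 1.

1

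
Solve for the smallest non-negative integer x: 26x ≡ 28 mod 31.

The inverse of 26 mod 31 is 6 (since 26·6 = 156 ≡ 1).
So x ≡ 6·28 = 168 ≡ 13 (mod 31).

13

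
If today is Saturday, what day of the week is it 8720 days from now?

Thursday

8720 mod 7 = 5 (since 1245·7 = 8715).
Saturday + 5 days → Thursday.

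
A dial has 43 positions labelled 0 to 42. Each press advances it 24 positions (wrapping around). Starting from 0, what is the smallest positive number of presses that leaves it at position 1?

24·9 = 216 = 5·43 + 1, so 24⁻¹ ≡ 9 (mod 43).

9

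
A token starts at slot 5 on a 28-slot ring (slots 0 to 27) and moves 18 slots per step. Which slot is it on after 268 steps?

13

268·18 = 4824.
4824 = 172·28 + 8, so 4824 mod 28 = 8.
(5 + 8) mod 28 = 13.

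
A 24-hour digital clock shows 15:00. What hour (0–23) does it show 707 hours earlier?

4

Dividing 707 by 24 gives quotient 29 and remainder 11.
(15 − 11) mod 24 = 4.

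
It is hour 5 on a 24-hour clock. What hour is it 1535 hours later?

1535 − 63·24 = 23, so 1535 ≡ 23 (mod 24).
(5 + 23) mod 24 = 4.

4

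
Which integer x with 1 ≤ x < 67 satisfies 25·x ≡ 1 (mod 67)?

67 = 2·25 + 17
25 = 1·17 + 8
17 = 2·8 + 1
8 = 8·1 + 0
Back-substituting gives 25·59 ≡ 1 (mod 67).

59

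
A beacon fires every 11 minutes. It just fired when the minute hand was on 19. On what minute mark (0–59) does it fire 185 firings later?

14

185·11 = 2035.
2035 mod 60 = 55 (since 33·60 = 1980).
(19 + 55) mod 60 = 14.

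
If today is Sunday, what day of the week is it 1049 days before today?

1049 = 149·7 + 6, so 1049 mod 7 = 6.
Sunday − 6 days → Monday.

Monday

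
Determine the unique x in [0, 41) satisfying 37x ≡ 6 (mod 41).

19

37⁻¹ ≡ 10 (mod 41) because 37·10 = 370 = 9·41 + 1.
So x ≡ 10·6 = 60 ≡ 19 (mod 41).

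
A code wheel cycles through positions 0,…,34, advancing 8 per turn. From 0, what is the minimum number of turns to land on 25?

25

The inverse of 8 mod 35 is 22 (since 8·22 = 176 ≡ 1).
Multiplying both sides by 22: x ≡ 22·25 = 550 ≡ 25 (mod 35).
Check: 8·25 = 200 = 5·35 + 25.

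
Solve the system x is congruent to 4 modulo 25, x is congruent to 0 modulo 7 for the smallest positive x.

154

x ≡ 0 (mod 7) gives x ∈ {0, 7, 14, 21, 28, 35, 42, 49, …}.
The first of these with x mod 25 = 4 is 154.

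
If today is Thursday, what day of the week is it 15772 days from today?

15772 mod 7 = 1 (since 2253·7 = 15771).
Thursday + 1 day → Friday.

Friday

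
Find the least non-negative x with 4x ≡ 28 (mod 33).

The inverse of 4 mod 33 is 25 (since 4·25 = 100 ≡ 1).
So x ≡ 25·28 = 700 ≡ 7 (mod 33).

7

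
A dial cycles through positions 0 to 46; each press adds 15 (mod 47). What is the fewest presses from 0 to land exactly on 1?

47 = 3·15 + 2
15 = 7·2 + 1
2 = 2·1 + 0
Back-substituting gives 15·22 ≡ 1 (mod 47).

22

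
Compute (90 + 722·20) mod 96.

34

722·20 = 14440.
14440 mod 96 = 40 (since 150·96 = 14400).
(90 + 40) mod 96 = 34.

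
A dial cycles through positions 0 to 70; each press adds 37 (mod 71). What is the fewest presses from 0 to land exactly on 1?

48

71 = 1·37 + 34
37 = 1·34 + 3
34 = 11·3 + 1
3 = 3·1 + 0
Back-substituting gives 37·48 ≡ 1 (mod 71).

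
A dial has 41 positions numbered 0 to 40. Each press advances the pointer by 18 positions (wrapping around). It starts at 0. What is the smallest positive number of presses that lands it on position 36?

2

The inverse of 18 mod 41 is 16 (since 18·16 = 288 ≡ 1).
Multiplying both sides by 16: x ≡ 16·36 = 576 ≡ 2 (mod 41).
Check: 18·2 = 36 = 0·41 + 36.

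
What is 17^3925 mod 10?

7

The units digit of 17^n cycles with period 4: 7, 9, 3, 1, …
3925 mod 4 = 1, so the last digit matches 7^1 = 7.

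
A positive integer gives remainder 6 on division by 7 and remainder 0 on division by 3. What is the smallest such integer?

x ≡ 0 (mod 3) gives x ∈ {0, 3, 6}.
The first of these with x mod 7 = 6 is 6.

6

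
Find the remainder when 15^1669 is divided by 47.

Successive squares of 15 mod 47: 15^1≡15, 15^2≡37, 15^4≡6, 15^8≡36, 15^16≡27, 15^32≡24, 15^64≡12, 15^128≡3, 15^256≡9, 15^512≡34, 15^1024≡28.
Since 1669 = 1 + 4 + 128 + 512 + 1024 in binary, 15^1669 ≡ 15·6·3·34·28 ≡ 44 (mod 47).

44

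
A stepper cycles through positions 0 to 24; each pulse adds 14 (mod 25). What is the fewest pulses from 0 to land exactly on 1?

9

25 = 1·14 + 11
14 = 1·11 + 3
11 = 3·3 + 2
3 = 1·2 + 1
2 = 2·1 + 0
Back-substituting gives 14·9 ≡ 1 (mod 25).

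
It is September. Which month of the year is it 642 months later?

642 = 53·12 + 6, so 642 mod 12 = 6.
September + 6 months → March.

March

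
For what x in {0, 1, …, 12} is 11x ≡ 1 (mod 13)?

The inverse of 11 mod 13 is 6 (since 11·6 = 66 ≡ 1).
Multiplying both sides by 6: x ≡ 6·1 = 6 ≡ 6 (mod 13).
Check: 11·6 = 66 = 5·13 + 1.

6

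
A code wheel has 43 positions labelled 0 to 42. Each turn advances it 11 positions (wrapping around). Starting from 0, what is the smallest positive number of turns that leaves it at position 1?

11·4 = 44 = 1·43 + 1, so 11⁻¹ ≡ 4 (mod 43).

4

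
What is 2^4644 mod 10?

6

Powers of 2 mod 10 repeat with period 4: 2, 4, 8, 6.
4644 mod 4 = 0, so the last digit matches 2^4 = 6.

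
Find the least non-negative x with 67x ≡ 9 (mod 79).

67⁻¹ ≡ 46 (mod 79) because 67·46 = 3082 = 39·79 + 1.
So x ≡ 46·9 = 414 ≡ 19 (mod 79).
Check: 67·19 = 1273 = 16·79 + 9.

19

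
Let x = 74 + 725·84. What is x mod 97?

725·84 = 60900.
60900 mod 97 = 81 (since 627·97 = 60819).
(74 + 81) mod 97 = 58.

58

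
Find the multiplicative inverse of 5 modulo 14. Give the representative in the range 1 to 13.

5·3 = 15 = 1·14 + 1, so 5⁻¹ ≡ 3 (mod 14).

3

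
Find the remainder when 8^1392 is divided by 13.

Successive squares of 8 mod 13: 8^1≡8, 8^2≡12, 8^4≡1, 8^8≡1, 8^16≡1, 8^32≡1, 8^64≡1, 8^128≡1, 8^256≡1, 8^512≡1, 8^1024≡1.
1392 = 16 + 32 + 64 + 256 + 1024, so 8^1392 ≡ 1·1·1·1·1 ≡ 1 (mod 13).

1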